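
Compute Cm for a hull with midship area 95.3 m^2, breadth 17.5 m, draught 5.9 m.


Formula: Cm = Am / (B * T)
Step 1 — B * T = 17.5 * 5.9 = 103.25 m^2
Step 2 — Cm = 95.3 / 103.25 ≈ 0.92300 (5 s.f.)

0.92300


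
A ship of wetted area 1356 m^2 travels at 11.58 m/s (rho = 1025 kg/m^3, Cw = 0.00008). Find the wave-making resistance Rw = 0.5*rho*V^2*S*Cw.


Formula: Rw = 0.5 * rho * V^2 * S * Cw
Step 1 — V^2 = 11.58^2 = 134.0964
Step 2 — 0.5 * rho * V^2 = 0.5 * 1025 * 134.0964 = 68724.405
Step 3 — Rw = 68724.405 * 1356 * 0.00008 ≈ 7455.2 N (5 s.f.)

7455.2 N


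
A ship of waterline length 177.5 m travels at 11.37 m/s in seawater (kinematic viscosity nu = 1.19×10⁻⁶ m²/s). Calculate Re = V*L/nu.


Formula: Re = V * L / nu
Step 1 — V * L = 11.37 * 177.5 = 2018.175 m^2/s
Step 2 — Re = 2018.175 / 1.19e-6 = 1.70e+09

1.70e+09


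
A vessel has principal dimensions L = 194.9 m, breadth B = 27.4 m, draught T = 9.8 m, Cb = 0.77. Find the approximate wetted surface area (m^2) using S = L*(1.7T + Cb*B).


Formula: S = 1.7*L*T + V/T with V = Cb*L*B*T, i.e. S = L * (1.7*T + Cb*B)
Step 1 — 1.7*T = 1.7 * 9.8 = 16.66 m
Step 2 — Cb*B = 0.77 * 27.4 = 21.098 m
Step 3 — 1.7*T + Cb*B = 16.66 + 21.098 = 37.758 m
Step 4 — S = 194.9 * 37.758 ≈ 7359.0 m^2 (5 s.f.)

7359.0 m^2


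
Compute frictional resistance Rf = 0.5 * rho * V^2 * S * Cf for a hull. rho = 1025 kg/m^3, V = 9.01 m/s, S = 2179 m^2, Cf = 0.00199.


Formula: Rf = 0.5 * rho * V^2 * S * Cf
Step 1 — V^2 = 9.01^2 = 81.1801
Step 2 — 0.5 * rho * V^2 = 0.5 * 1025 * 81.1801 = 41604.80125
Step 3 — Rf = 41604.80125 * 2179 * 0.00199 ≈ 180410 N (5 s.f.)

180410 N


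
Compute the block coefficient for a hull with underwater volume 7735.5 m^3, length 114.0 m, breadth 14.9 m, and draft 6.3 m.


Formula: Cb = V / (L * B * T)
Step 1 — L * B * T = 114.0 * 14.9 * 6.3 = 10701.18 m^3
Step 2 — Cb = 7735.5 / 10701.18 ≈ 0.72286 (5 s.f.)

0.72286


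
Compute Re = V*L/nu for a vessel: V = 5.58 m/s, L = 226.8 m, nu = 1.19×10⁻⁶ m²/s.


Formula: Re = V * L / nu
Step 1 — V * L = 5.58 * 226.8 = 1265.544 m^2/s
Step 2 — Re = 1265.544 / 1.19e-6 = 1.06e+09

1.06e+09


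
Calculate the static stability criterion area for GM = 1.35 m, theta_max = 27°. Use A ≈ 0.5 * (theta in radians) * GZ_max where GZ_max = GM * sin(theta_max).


Formula: GZ_max = GM * sin(theta); Area = 0.5 * theta_rad * GZ_max
Step 1 — GZ_max = 1.35 * sin(27°) = 1.35 * 0.45399 = 0.612887 m
Step 2 — theta_rad = 27 * pi/180 = 0.471239 rad
Step 3 — Area = 0.5 * 0.471239 * 0.612887 ≈ 0.14441 m·rad (5 s.f.)

0.14441 m·rad


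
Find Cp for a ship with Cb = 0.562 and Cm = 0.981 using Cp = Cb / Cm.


Formula: Cp = Cb / Cm
Substituting: Cp = 0.562 / 0.981
Result: Cp ≈ 0.57288 (5 s.f.)

0.57288


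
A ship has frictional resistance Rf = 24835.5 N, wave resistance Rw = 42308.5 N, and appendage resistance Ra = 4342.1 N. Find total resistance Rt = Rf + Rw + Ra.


Formula: Rt = Rf + Rw + Ra
Substituting: Rt = 24835.5 + 42308.5 + 4342.1
Result: Rt = 71486.1 N

71486.1 N


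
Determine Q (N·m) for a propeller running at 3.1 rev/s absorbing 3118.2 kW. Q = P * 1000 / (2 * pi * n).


Formula: Q = P_W / (2 * pi * n)
Step 1 — P_W = 3118.2 kW * 1000 = 3118200.0 W
Step 2 — 2 * pi * n = 2 * pi * 3.1 = 19.477874
Step 3 — Q = 3118200.0 / 19.477874 ≈ 160090 N·m (5 s.f.)

160090 N·m


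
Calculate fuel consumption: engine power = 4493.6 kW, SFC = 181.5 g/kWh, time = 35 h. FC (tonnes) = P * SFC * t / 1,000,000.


Formula: FC (tonnes) = P * SFC * t / 1,000,000
Step 1 — P * SFC * t = 4493.6 * 181.5 * 35 = 28545594.0 g
Step 2 — FC (tonnes) = 28545594.0 / 1,000,000 ≈ 28.546 tonnes (5 s.f.)

28.546 tonnes


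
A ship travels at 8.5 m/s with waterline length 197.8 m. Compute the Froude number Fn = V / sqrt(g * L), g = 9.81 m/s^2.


Formula: Fn = V / sqrt(g * L)
Step 1 — g * L = 9.81 * 197.8 = 1940.418
Step 2 — sqrt(g * L) = sqrt(1940.418) = 44.050176
Step 3 — Fn = 8.5 / 44.050176 ≈ 0.19296 (5 s.f.)

0.19296


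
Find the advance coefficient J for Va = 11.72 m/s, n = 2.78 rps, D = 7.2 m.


Formula: J = Va / (n * D)
Step 1 — n * D = 2.78 * 7.2 = 20.016
Step 2 — J = 11.72 / 20.016 ≈ 0.58553 (5 s.f.)

0.58553


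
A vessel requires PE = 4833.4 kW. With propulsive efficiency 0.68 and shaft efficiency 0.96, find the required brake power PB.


Formula: PB = PE / (eta_D * eta_S)
Step 1 — combined efficiency = eta_D * eta_S = 0.68 * 0.96 = 0.6528
Step 2 — PB = 4833.4 / 0.6528 ≈ 7404.1 kW (5 s.f.)

7404.1 kW


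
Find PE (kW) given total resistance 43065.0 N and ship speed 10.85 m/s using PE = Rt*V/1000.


Formula: PE = Rt * V / 1000 (kW)
Step 1 — PE (W) = 43065.0 * 10.85 = 467255.25 W
Step 2 — PE (kW) = 467255.25 / 1000 ≈ 467.26 kW (5 s.f.)

467.26 kW


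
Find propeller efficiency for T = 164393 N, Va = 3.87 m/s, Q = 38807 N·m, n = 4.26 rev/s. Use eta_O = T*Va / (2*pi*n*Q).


Formula: eta = T * Va / (2 * pi * n * Q)
Step 1 — numerator = T * Va = 164393 * 3.87 = 636200.91
Step 2 — 2 * pi * n = 2 * pi * 4.26 = 26.766369
Step 3 — denominator = 26.766369 * 38807 = 1038722.48
Step 4 — eta = 636200.91 / 1038722.48 ≈ 0.61248 (5 s.f.)

0.61248


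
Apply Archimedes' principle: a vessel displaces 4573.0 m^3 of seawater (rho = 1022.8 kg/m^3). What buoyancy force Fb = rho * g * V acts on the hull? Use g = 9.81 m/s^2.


Formula: Fb = rho * g * V
Substituting: Fb = 1022.8 * 9.81 * 4573.0
Intermediate: 1022.8 * 9.81 = 10033.668
Result: Fb = 10033.668 * 4573.0 ≈ 45884000 N (5 s.f.)

45884000 N


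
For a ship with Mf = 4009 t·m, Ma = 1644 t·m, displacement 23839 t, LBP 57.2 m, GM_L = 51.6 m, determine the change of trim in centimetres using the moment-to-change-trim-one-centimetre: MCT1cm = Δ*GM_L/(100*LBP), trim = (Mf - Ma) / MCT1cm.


Formula: net trimming moment = Mf - Ma; MCT1cm = Δ*GM_L/(100*LBP); trim = net moment / MCT1cm
Step 1 — net trimming moment = 4009 - 1644 = 2365 t·m
Step 2 — MCT1cm = 23839 * 51.6 / (100 * 57.2) = 215.0511 t·m/cm
Step 3 — trim = 2365 / 215.0511 ≈ 10.997 cm (5 s.f.)

10.997 cm


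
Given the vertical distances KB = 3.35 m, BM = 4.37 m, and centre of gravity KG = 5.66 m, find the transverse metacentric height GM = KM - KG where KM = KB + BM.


Formula: GM = KB + BM - KG
Step 1 — KM = KB + BM = 3.35 + 4.37 = 7.72 m
Step 2 — GM = KM - KG = 7.72 - 5.66 = 2.06 m

2.06 m


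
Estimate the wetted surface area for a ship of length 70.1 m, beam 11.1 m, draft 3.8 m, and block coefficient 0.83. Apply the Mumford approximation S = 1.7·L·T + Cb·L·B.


Formula: S = 1.7*L*T + V/T with V = Cb*L*B*T, i.e. S = L * (1.7*T + Cb*B)
Step 1 — 1.7*T = 1.7 * 3.8 = 6.46 m
Step 2 — Cb*B = 0.83 * 11.1 = 9.213 m
Step 3 — 1.7*T + Cb*B = 6.46 + 9.213 = 15.673 m
Step 4 — S = 70.1 * 15.673 ≈ 1098.7 m^2 (5 s.f.)

1098.7 m^2


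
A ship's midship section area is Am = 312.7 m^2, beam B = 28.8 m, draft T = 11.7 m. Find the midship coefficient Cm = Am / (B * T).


Formula: Cm = Am / (B * T)
Step 1 — B * T = 28.8 * 11.7 = 336.96 m^2
Step 2 — Cm = 312.7 / 336.96 ≈ 0.92800 (5 s.f.)

0.92800


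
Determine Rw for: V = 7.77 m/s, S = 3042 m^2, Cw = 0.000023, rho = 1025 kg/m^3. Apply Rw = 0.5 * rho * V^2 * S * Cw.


Formula: Rw = 0.5 * rho * V^2 * S * Cw
Step 1 — V^2 = 7.77^2 = 60.3729
Step 2 — 0.5 * rho * V^2 = 0.5 * 1025 * 60.3729 = 30941.11125
Step 3 — Rw = 30941.11125 * 3042 * 0.000023 ≈ 2164.8 N (5 s.f.)

2164.8 N


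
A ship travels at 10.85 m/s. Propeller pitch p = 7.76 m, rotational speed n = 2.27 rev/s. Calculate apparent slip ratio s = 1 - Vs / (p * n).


Formula: s = 1 - Vs / (p * n)
Step 1 — p * n = 7.76 * 2.27 = 17.6152
Step 2 — Vs / (p*n) = 10.85 / 17.6152 = 0.615945 (6 d.p.)
Step 3 — s = 1 - 0.615945 = 0.384055

0.384055


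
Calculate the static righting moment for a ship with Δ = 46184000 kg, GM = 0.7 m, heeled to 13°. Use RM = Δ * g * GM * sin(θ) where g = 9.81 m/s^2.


Formula: GZ = GM * sin(theta); RM = disp * g * GZ
Step 1 — GZ = 0.7 * sin(13°) = 0.7 * 0.224951 = 0.157466 m
Step 2 — RM = 46184000 * 9.81 * 0.157466 ≈ 71342000 N·m (5 s.f.)

71342000 N·m


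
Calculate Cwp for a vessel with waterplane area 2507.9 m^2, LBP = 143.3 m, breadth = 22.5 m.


Formula: Cwp = Aw / (L * B)
Step 1 — L * B = 143.3 * 22.5 = 3224.25 m^2
Step 2 — Cwp = 2507.9 / 3224.25 ≈ 0.77782 (5 s.f.)

0.77782


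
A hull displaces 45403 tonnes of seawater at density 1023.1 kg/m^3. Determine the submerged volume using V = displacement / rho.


Formula: V = mass / rho
Step 1 — convert tonnes to kg: 45403 t * 1000 = 45403000 kg
Step 2 — V = 45403000 / 1023.1 ≈ 44378 m^3 (5 s.f.)

44378 m^3


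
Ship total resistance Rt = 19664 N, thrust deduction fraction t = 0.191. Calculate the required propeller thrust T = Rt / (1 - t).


Formula: T = Rt / (1 - t)
Step 1 — (1 - t) = 1 - 0.191 = 0.809
Step 2 — T = 19664 / 0.809 ≈ 24307 N (5 s.f.)

24307 N


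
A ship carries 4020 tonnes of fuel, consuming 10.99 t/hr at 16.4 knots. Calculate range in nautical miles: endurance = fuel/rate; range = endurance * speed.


Formula: endurance = fuel / rate; range = endurance * speed
Step 1 — endurance = 4020 / 10.99 = 365.7871 hours
Step 2 — range = 365.7871 * 16.4 ≈ 5998.9 nautical miles (5 s.f.)

5998.9 NM


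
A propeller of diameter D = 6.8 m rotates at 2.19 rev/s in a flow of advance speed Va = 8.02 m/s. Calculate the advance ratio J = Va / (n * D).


Formula: J = Va / (n * D)
Step 1 — n * D = 2.19 * 6.8 = 14.892
Step 2 — J = 8.02 / 14.892 ≈ 0.53854 (5 s.f.)

0.53854


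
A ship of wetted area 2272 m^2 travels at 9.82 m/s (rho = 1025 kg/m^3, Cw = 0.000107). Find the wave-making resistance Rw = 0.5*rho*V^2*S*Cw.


Formula: Rw = 0.5 * rho * V^2 * S * Cw
Step 1 — V^2 = 9.82^2 = 96.4324
Step 2 — 0.5 * rho * V^2 = 0.5 * 1025 * 96.4324 = 49421.605
Step 3 — Rw = 49421.605 * 2272 * 0.000107 ≈ 12015 N (5 s.f.)

12015 N


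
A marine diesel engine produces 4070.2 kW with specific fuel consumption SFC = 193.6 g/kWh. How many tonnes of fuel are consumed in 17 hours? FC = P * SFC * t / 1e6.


Formula: FC (tonnes) = P * SFC * t / 1,000,000
Step 1 — P * SFC * t = 4070.2 * 193.6 * 17 = 13395842.24 g
Step 2 — FC (tonnes) = 13395842.24 / 1,000,000 ≈ 13.396 tonnes (5 s.f.)

13.396 tonnes


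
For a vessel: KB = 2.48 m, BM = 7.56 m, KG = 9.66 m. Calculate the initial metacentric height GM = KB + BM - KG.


Formula: GM = KB + BM - KG
Step 1 — KM = KB + BM = 2.48 + 7.56 = 10.04 m
Step 2 — GM = KM - KG = 10.04 - 9.66 = 0.38 m

0.38 m


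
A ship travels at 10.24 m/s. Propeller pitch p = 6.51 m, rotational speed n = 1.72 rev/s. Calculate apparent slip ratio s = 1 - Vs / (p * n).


Formula: s = 1 - Vs / (p * n)
Step 1 — p * n = 6.51 * 1.72 = 11.1972
Step 2 — Vs / (p*n) = 10.24 / 11.1972 = 0.914514 (6 d.p.)
Step 3 — s = 1 - 0.914514 = 0.085486

0.085486


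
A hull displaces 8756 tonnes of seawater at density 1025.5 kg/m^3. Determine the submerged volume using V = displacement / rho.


Formula: V = mass / rho
Step 1 — convert tonnes to kg: 8756 t * 1000 = 8756000 kg
Step 2 — V = 8756000 / 1025.5 ≈ 8538.3 m^3 (5 s.f.)

8538.3 m^3


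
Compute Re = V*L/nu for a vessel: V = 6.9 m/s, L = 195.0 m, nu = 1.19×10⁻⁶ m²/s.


Formula: Re = V * L / nu
Step 1 — V * L = 6.9 * 195.0 = 1345.5 m^2/s
Step 2 — Re = 1345.5 / 1.19e-6 = 1.13e+09

1.13e+09


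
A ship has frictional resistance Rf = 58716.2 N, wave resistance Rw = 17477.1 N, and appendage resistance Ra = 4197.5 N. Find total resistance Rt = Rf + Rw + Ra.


Formula: Rt = Rf + Rw + Ra
Substituting: Rt = 58716.2 + 17477.1 + 4197.5
Result: Rt = 80390.8 N

80390.8 N


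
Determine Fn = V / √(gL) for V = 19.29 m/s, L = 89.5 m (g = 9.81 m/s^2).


Formula: Fn = V / sqrt(g * L)
Step 1 — g * L = 9.81 * 89.5 = 877.995
Step 2 — sqrt(g * L) = sqrt(877.995) = 29.63098
Step 3 — Fn = 19.29 / 29.63098 ≈ 0.65101 (5 s.f.)

0.65101


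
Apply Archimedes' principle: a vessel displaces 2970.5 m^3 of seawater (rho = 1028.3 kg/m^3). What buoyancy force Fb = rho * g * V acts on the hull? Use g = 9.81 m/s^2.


Formula: Fb = rho * g * V
Substituting: Fb = 1028.3 * 9.81 * 2970.5
Intermediate: 1028.3 * 9.81 = 10087.623
Result: Fb = 10087.623 * 2970.5 ≈ 29965000 N (5 s.f.)

29965000 N


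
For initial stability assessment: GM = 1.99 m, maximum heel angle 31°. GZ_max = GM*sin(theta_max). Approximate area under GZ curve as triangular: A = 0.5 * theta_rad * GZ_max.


Formula: GZ_max = GM * sin(theta); Area = 0.5 * theta_rad * GZ_max
Step 1 — GZ_max = 1.99 * sin(31°) = 1.99 * 0.515038 = 1.024926 m
Step 2 — theta_rad = 31 * pi/180 = 0.541052 rad
Step 3 — Area = 0.5 * 0.541052 * 1.024926 ≈ 0.27727 m·rad (5 s.f.)

0.27727 m·rad


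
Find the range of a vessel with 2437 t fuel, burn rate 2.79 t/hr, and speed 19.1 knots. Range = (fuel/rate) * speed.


Formula: endurance = fuel / rate; range = endurance * speed
Step 1 — endurance = 2437 / 2.79 = 873.4767 hours
Step 2 — range = 873.4767 * 19.1 ≈ 16683 nautical miles (5 s.f.)

16683 NM


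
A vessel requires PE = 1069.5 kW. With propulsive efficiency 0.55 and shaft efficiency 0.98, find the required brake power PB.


Formula: PB = PE / (eta_D * eta_S)
Step 1 — combined efficiency = eta_D * eta_S = 0.55 * 0.98 = 0.539
Step 2 — PB = 1069.5 / 0.539 ≈ 1984.2 kW (5 s.f.)

1984.2 kW


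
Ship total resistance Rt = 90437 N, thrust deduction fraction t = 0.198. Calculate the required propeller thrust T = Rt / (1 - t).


Formula: T = Rt / (1 - t)
Step 1 — (1 - t) = 1 - 0.198 = 0.802
Step 2 — T = 90437 / 0.802 ≈ 112760 N (5 s.f.)

112760 N


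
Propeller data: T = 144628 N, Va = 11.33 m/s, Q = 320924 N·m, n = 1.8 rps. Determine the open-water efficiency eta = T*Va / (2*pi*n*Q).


Formula: eta = T * Va / (2 * pi * n * Q)
Step 1 — numerator = T * Va = 144628 * 11.33 = 1638635.24
Step 2 — 2 * pi * n = 2 * pi * 1.8 = 11.309734
Step 3 — denominator = 11.309734 * 320924 = 3629565.07
Step 4 — eta = 1638635.24 / 3629565.07 ≈ 0.45147 (5 s.f.)

0.45147


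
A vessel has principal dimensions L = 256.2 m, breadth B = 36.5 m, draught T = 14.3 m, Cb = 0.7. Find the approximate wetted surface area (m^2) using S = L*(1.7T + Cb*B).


Formula: S = 1.7*L*T + V/T with V = Cb*L*B*T, i.e. S = L * (1.7*T + Cb*B)
Step 1 — 1.7*T = 1.7 * 14.3 = 24.31 m
Step 2 — Cb*B = 0.7 * 36.5 = 25.55 m
Step 3 — 1.7*T + Cb*B = 24.31 + 25.55 = 49.86 m
Step 4 — S = 256.2 * 49.86 ≈ 12774 m^2 (5 s.f.)

12774 m^2


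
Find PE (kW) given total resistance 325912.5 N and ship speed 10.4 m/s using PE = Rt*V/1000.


Formula: PE = Rt * V / 1000 (kW)
Step 1 — PE (W) = 325912.5 * 10.4 = 3389490.0 W
Step 2 — PE (kW) = 3389490.0 / 1000 ≈ 3389.5 kW (5 s.f.)

3389.5 kW


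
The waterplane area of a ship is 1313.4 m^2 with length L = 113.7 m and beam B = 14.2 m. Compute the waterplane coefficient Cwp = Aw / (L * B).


Formula: Cwp = Aw / (L * B)
Step 1 — L * B = 113.7 * 14.2 = 1614.54 m^2
Step 2 — Cwp = 1313.4 / 1614.54 ≈ 0.81348 (5 s.f.)

0.81348


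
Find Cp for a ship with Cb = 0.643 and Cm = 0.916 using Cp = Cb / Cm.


Formula: Cp = Cb / Cm
Substituting: Cp = 0.643 / 0.916
Result: Cp ≈ 0.70197 (5 s.f.)

0.70197


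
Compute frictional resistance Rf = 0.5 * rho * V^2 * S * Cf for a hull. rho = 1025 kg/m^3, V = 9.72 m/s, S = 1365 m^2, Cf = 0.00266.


Formula: Rf = 0.5 * rho * V^2 * S * Cf
Step 1 — V^2 = 9.72^2 = 94.4784
Step 2 — 0.5 * rho * V^2 = 0.5 * 1025 * 94.4784 = 48420.18
Step 3 — Rf = 48420.18 * 1365 * 0.00266 ≈ 175810 N (5 s.f.)

175810 N


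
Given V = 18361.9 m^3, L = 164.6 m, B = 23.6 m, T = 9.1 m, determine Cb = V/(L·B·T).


Formula: Cb = V / (L * B * T)
Step 1 — L * B * T = 164.6 * 23.6 * 9.1 = 35349.496 m^3
Step 2 — Cb = 18361.9 / 35349.496 ≈ 0.51944 (5 s.f.)

0.51944


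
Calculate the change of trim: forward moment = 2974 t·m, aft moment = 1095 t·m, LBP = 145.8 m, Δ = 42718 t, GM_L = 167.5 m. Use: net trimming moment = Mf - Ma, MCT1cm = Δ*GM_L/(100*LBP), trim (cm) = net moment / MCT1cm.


Formula: net trimming moment = Mf - Ma; MCT1cm = Δ*GM_L/(100*LBP); trim = net moment / MCT1cm
Step 1 — net trimming moment = 2974 - 1095 = 1879 t·m
Step 2 — MCT1cm = 42718 * 167.5 / (100 * 145.8) = 490.7589 t·m/cm
Step 3 — trim = 1879 / 490.7589 ≈ 3.8288 cm (5 s.f.)

3.8288 cm


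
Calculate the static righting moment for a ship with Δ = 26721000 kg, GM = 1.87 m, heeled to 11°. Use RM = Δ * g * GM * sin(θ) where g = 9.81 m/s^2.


Formula: GZ = GM * sin(theta); RM = disp * g * GZ
Step 1 — GZ = 1.87 * sin(11°) = 1.87 * 0.190809 = 0.356813 m
Step 2 — RM = 26721000 * 9.81 * 0.356813 ≈ 93532000 N·m (5 s.f.)

93532000 N·m


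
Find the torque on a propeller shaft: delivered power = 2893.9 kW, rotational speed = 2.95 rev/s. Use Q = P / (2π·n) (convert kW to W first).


Formula: Q = P_W / (2 * pi * n)
Step 1 — P_W = 2893.9 kW * 1000 = 2893900.0 W
Step 2 — 2 * pi * n = 2 * pi * 2.95 = 18.535397
Step 3 — Q = 2893900.0 / 18.535397 ≈ 156130 N·m (5 s.f.)

156130 N·m


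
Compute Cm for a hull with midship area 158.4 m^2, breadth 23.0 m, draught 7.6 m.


Formula: Cm = Am / (B * T)
Step 1 — B * T = 23.0 * 7.6 = 174.8 m^2
Step 2 — Cm = 158.4 / 174.8 ≈ 0.90618 (5 s.f.)

0.90618


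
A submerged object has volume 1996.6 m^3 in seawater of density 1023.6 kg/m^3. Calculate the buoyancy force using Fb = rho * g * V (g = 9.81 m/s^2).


Formula: Fb = rho * g * V
Substituting: Fb = 1023.6 * 9.81 * 1996.6
Intermediate: 1023.6 * 9.81 = 10041.516
Result: Fb = 10041.516 * 1996.6 ≈ 20049000 N (5 s.f.)

20049000 N


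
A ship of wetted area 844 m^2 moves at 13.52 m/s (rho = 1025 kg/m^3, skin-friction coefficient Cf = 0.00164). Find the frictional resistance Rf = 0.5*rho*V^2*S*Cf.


Formula: Rf = 0.5 * rho * V^2 * S * Cf
Step 1 — V^2 = 13.52^2 = 182.7904
Step 2 — 0.5 * rho * V^2 = 0.5 * 1025 * 182.7904 = 93680.08
Step 3 — Rf = 93680.08 * 844 * 0.00164 ≈ 129670 N (5 s.f.)

129670 N


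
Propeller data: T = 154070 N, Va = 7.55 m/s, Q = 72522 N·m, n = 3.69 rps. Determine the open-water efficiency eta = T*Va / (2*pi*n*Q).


Formula: eta = T * Va / (2 * pi * n * Q)
Step 1 — numerator = T * Va = 154070 * 7.55 = 1163228.5
Step 2 — 2 * pi * n = 2 * pi * 3.69 = 23.184954
Step 3 — denominator = 23.184954 * 72522 = 1681419.23
Step 4 — eta = 1163228.5 / 1681419.23 ≈ 0.69181 (5 s.f.)

0.69181


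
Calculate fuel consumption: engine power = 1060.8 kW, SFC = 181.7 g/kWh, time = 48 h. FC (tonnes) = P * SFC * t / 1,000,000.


Formula: FC (tonnes) = P * SFC * t / 1,000,000
Step 1 — P * SFC * t = 1060.8 * 181.7 * 48 = 9251873.28 g
Step 2 — FC (tonnes) = 9251873.28 / 1,000,000 ≈ 9.2519 tonnes (5 s.f.)

9.2519 tonnes


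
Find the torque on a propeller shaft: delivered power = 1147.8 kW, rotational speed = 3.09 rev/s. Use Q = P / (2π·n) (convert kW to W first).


Formula: Q = P_W / (2 * pi * n)
Step 1 — P_W = 1147.8 kW * 1000 = 1147800.0 W
Step 2 — 2 * pi * n = 2 * pi * 3.09 = 19.415043
Step 3 — Q = 1147800.0 / 19.415043 ≈ 59119 N·m (5 s.f.)

59119 N·m


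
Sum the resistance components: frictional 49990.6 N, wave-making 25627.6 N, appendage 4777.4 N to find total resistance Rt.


Formula: Rt = Rf + Rw + Ra
Substituting: Rt = 49990.6 + 25627.6 + 4777.4
Result: Rt = 80395.6 N

80395.6 N


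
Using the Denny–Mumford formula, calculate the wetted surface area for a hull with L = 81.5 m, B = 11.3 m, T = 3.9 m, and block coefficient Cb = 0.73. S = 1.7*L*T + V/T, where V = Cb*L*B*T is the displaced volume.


Formula: S = 1.7*L*T + V/T with V = Cb*L*B*T, i.e. S = L * (1.7*T + Cb*B)
Step 1 — 1.7*T = 1.7 * 3.9 = 6.63 m
Step 2 — Cb*B = 0.73 * 11.3 = 8.249 m
Step 3 — 1.7*T + Cb*B = 6.63 + 8.249 = 14.879 m
Step 4 — S = 81.5 * 14.879 ≈ 1212.6 m^2 (5 s.f.)

1212.6 m^2


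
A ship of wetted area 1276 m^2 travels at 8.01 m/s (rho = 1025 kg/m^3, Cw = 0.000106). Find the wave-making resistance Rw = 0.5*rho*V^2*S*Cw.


Formula: Rw = 0.5 * rho * V^2 * S * Cw
Step 1 — V^2 = 8.01^2 = 64.1601
Step 2 — 0.5 * rho * V^2 = 0.5 * 1025 * 64.1601 = 32882.05125
Step 3 — Rw = 32882.05125 * 1276 * 0.000106 ≈ 4447.5 N (5 s.f.)

4447.5 N


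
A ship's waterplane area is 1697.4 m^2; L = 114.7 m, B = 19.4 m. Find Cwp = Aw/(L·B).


Formula: Cwp = Aw / (L * B)
Step 1 — L * B = 114.7 * 19.4 = 2225.18 m^2
Step 2 — Cwp = 1697.4 / 2225.18 ≈ 0.76281 (5 s.f.)

0.76281


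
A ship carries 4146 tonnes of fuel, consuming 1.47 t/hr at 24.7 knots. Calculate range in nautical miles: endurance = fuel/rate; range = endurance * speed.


Formula: endurance = fuel / rate; range = endurance * speed
Step 1 — endurance = 4146 / 1.47 = 2820.4082 hours
Step 2 — range = 2820.4082 * 24.7 ≈ 69664 nautical miles (5 s.f.)

69664 NM


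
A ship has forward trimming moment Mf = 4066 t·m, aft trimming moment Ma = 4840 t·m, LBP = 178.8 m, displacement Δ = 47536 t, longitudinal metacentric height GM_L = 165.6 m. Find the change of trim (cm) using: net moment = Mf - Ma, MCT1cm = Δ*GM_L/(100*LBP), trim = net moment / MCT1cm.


Formula: net trimming moment = Mf - Ma; MCT1cm = Δ*GM_L/(100*LBP); trim = net moment / MCT1cm
Step 1 — net trimming moment = 4066 - 4840 = -774 t·m
Step 2 — MCT1cm = 47536 * 165.6 / (100 * 178.8) = 440.2663 t·m/cm
Step 3 — trim = -774 / 440.2663 ≈ -1.7580 cm (5 s.f.)

-1.7580 cm


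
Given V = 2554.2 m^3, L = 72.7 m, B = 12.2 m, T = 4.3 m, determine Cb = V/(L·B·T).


Formula: Cb = V / (L * B * T)
Step 1 — L * B * T = 72.7 * 12.2 * 4.3 = 3813.842 m^3
Step 2 — Cb = 2554.2 / 3813.842 ≈ 0.66972 (5 s.f.)

0.66972


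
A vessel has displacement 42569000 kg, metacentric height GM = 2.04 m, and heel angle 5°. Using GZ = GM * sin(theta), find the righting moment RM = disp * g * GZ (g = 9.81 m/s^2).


Formula: GZ = GM * sin(theta); RM = disp * g * GZ
Step 1 — GZ = 2.04 * sin(5°) = 2.04 * 0.087156 = 0.177798 m
Step 2 — RM = 42569000 * 9.81 * 0.177798 ≈ 74249000 N·m (5 s.f.)

74249000 N·m


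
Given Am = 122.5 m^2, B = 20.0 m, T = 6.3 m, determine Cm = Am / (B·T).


Formula: Cm = Am / (B * T)
Step 1 — B * T = 20.0 * 6.3 = 126.0 m^2
Step 2 — Cm = 122.5 / 126.0 ≈ 0.97222 (5 s.f.)

0.97222


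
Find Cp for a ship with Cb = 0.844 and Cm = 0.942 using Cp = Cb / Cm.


Formula: Cp = Cb / Cm
Substituting: Cp = 0.844 / 0.942
Result: Cp ≈ 0.89597 (5 s.f.)

0.89597


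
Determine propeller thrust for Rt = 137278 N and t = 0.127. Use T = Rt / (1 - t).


Formula: T = Rt / (1 - t)
Step 1 — (1 - t) = 1 - 0.127 = 0.873
Step 2 — T = 137278 / 0.873 ≈ 157250 N (5 s.f.)

157250 N


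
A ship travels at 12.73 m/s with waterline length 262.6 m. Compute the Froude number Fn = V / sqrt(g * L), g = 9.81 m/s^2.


Formula: Fn = V / sqrt(g * L)
Step 1 — g * L = 9.81 * 262.6 = 2576.106
Step 2 — sqrt(g * L) = sqrt(2576.106) = 50.755354
Step 3 — Fn = 12.73 / 50.755354 ≈ 0.25081 (5 s.f.)

0.25081


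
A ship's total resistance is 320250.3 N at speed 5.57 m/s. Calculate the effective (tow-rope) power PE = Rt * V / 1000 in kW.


Formula: PE = Rt * V / 1000 (kW)
Step 1 — PE (W) = 320250.3 * 5.57 = 1783794.171 W
Step 2 — PE (kW) = 1783794.171 / 1000 ≈ 1783.8 kW (5 s.f.)

1783.8 kW


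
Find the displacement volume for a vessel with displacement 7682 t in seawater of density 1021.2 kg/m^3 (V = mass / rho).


Formula: V = mass / rho
Step 1 — convert tonnes to kg: 7682 t * 1000 = 7682000 kg
Step 2 — V = 7682000 / 1021.2 ≈ 7522.5 m^3 (5 s.f.)

7522.5 m^3


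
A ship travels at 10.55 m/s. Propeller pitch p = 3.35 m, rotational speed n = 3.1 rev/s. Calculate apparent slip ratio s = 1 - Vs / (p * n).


Formula: s = 1 - Vs / (p * n)
Step 1 — p * n = 3.35 * 3.1 = 10.385
Step 2 — Vs / (p*n) = 10.55 / 10.385 = 1.015888 (6 d.p.)
Step 3 — s = 1 - 1.015888 = -0.015888

-0.015888


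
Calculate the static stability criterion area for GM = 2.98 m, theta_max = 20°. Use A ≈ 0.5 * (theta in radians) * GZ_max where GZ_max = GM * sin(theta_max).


Formula: GZ_max = GM * sin(theta); Area = 0.5 * theta_rad * GZ_max
Step 1 — GZ_max = 2.98 * sin(20°) = 2.98 * 0.34202 = 1.01922 m
Step 2 — theta_rad = 20 * pi/180 = 0.349066 rad
Step 3 — Area = 0.5 * 0.349066 * 1.01922 ≈ 0.17789 m·rad (5 s.f.)

0.17789 m·rad


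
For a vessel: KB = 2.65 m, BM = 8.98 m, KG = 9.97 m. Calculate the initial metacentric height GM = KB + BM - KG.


Formula: GM = KB + BM - KG
Step 1 — KM = KB + BM = 2.65 + 8.98 = 11.63 m
Step 2 — GM = KM - KG = 11.63 - 9.97 = 1.66 m

1.66 m


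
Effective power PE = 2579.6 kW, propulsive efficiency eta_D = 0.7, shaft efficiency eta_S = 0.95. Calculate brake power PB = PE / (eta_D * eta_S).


Formula: PB = PE / (eta_D * eta_S)
Step 1 — combined efficiency = eta_D * eta_S = 0.7 * 0.95 = 0.665
Step 2 — PB = 2579.6 / 0.665 ≈ 3879.1 kW (5 s.f.)

3879.1 kW


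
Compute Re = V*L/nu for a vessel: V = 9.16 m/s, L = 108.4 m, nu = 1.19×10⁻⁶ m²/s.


Formula: Re = V * L / nu
Step 1 — V * L = 9.16 * 108.4 = 992.944 m^2/s
Step 2 — Re = 992.944 / 1.19e-6 = 8.34e+08

8.34e+08


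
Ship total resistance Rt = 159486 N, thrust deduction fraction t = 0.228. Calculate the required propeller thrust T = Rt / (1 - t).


Formula: T = Rt / (1 - t)
Step 1 — (1 - t) = 1 - 0.228 = 0.772
Step 2 — T = 159486 / 0.772 ≈ 206590 N (5 s.f.)

206590 N


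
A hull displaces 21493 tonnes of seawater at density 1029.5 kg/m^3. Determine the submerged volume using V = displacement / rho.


Formula: V = mass / rho
Step 1 — convert tonnes to kg: 21493 t * 1000 = 21493000 kg
Step 2 — V = 21493000 / 1029.5 ≈ 20877 m^3 (5 s.f.)

20877 m^3


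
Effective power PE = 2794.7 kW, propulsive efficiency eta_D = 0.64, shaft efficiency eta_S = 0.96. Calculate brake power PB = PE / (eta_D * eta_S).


Formula: PB = PE / (eta_D * eta_S)
Step 1 — combined efficiency = eta_D * eta_S = 0.64 * 0.96 = 0.6144
Step 2 — PB = 2794.7 / 0.6144 ≈ 4548.7 kW (5 s.f.)

4548.7 kW


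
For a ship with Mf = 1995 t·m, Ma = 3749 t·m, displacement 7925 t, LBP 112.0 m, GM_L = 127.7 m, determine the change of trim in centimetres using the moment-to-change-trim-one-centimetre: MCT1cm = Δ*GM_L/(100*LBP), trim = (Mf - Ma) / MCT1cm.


Formula: net trimming moment = Mf - Ma; MCT1cm = Δ*GM_L/(100*LBP); trim = net moment / MCT1cm
Step 1 — net trimming moment = 1995 - 3749 = -1754 t·m
Step 2 — MCT1cm = 7925 * 127.7 / (100 * 112.0) = 90.3592 t·m/cm
Step 3 — trim = -1754 / 90.3592 ≈ -19.411 cm (5 s.f.)

-19.411 cm


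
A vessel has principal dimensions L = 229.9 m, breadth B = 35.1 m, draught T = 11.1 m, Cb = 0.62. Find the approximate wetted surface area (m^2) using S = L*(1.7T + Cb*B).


Formula: S = 1.7*L*T + V/T with V = Cb*L*B*T, i.e. S = L * (1.7*T + Cb*B)
Step 1 — 1.7*T = 1.7 * 11.1 = 18.87 m
Step 2 — Cb*B = 0.62 * 35.1 = 21.762 m
Step 3 — 1.7*T + Cb*B = 18.87 + 21.762 = 40.632 m
Step 4 — S = 229.9 * 40.632 ≈ 9341.3 m^2 (5 s.f.)

9341.3 m^2


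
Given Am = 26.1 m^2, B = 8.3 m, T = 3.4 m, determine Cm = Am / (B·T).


Formula: Cm = Am / (B * T)
Step 1 — B * T = 8.3 * 3.4 = 28.22 m^2
Step 2 — Cm = 26.1 / 28.22 ≈ 0.92488 (5 s.f.)

0.92488


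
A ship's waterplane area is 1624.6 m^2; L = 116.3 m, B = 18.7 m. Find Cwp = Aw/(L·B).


Formula: Cwp = Aw / (L * B)
Step 1 — L * B = 116.3 * 18.7 = 2174.81 m^2
Step 2 — Cwp = 1624.6 / 2174.81 ≈ 0.74701 (5 s.f.)

0.74701


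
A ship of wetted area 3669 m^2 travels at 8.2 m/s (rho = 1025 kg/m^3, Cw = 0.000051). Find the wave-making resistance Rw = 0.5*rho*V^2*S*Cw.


Formula: Rw = 0.5 * rho * V^2 * S * Cw
Step 1 — V^2 = 8.2^2 = 67.24
Step 2 — 0.5 * rho * V^2 = 0.5 * 1025 * 67.24 = 34460.5
Step 3 — Rw = 34460.5 * 3669 * 0.000051 ≈ 6448.2 N (5 s.f.)

6448.2 N


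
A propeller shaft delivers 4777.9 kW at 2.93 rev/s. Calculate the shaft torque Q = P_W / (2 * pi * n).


Formula: Q = P_W / (2 * pi * n)
Step 1 — P_W = 4777.9 kW * 1000 = 4777900.0 W
Step 2 — 2 * pi * n = 2 * pi * 2.93 = 18.409733
Step 3 — Q = 4777900.0 / 18.409733 ≈ 259530 N·m (5 s.f.)

259530 N·m


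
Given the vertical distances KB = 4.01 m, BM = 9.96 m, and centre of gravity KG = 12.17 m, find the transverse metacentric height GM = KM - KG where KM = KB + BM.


Formula: GM = KB + BM - KG
Step 1 — KM = KB + BM = 4.01 + 9.96 = 13.97 m
Step 2 — GM = KM - KG = 13.97 - 12.17 = 1.8 m

1.8 m


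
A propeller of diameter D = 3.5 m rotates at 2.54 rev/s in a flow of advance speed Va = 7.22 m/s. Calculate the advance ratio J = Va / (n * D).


Formula: J = Va / (n * D)
Step 1 — n * D = 2.54 * 3.5 = 8.89
Step 2 — J = 7.22 / 8.89 ≈ 0.81215 (5 s.f.)

0.81215


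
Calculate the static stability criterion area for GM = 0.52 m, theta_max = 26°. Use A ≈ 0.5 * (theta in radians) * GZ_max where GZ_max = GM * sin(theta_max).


Formula: GZ_max = GM * sin(theta); Area = 0.5 * theta_rad * GZ_max
Step 1 — GZ_max = 0.52 * sin(26°) = 0.52 * 0.438371 = 0.227953 m
Step 2 — theta_rad = 26 * pi/180 = 0.453786 rad
Step 3 — Area = 0.5 * 0.453786 * 0.227953 ≈ 0.051721 m·rad (5 s.f.)

0.051721 m·rad


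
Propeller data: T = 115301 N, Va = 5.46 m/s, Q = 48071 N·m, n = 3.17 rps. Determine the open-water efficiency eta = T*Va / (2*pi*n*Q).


Formula: eta = T * Va / (2 * pi * n * Q)
Step 1 — numerator = T * Va = 115301 * 5.46 = 629543.46
Step 2 — 2 * pi * n = 2 * pi * 3.17 = 19.917697
Step 3 — denominator = 19.917697 * 48071 = 957463.61
Step 4 — eta = 629543.46 / 957463.61 ≈ 0.65751 (5 s.f.)

0.65751


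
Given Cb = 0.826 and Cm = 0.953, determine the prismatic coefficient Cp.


Formula: Cp = Cb / Cm
Substituting: Cp = 0.826 / 0.953
Result: Cp ≈ 0.86674 (5 s.f.)

0.86674


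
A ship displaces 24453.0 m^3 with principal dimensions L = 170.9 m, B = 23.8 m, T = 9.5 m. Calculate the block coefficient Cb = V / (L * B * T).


Formula: Cb = V / (L * B * T)
Step 1 — L * B * T = 170.9 * 23.8 * 9.5 = 38640.49 m^3
Step 2 — Cb = 24453.0 / 38640.49 ≈ 0.63283 (5 s.f.)

0.63283


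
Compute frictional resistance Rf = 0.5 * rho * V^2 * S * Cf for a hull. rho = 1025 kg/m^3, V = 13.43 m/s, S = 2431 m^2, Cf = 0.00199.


Formula: Rf = 0.5 * rho * V^2 * S * Cf
Step 1 — V^2 = 13.43^2 = 180.3649
Step 2 — 0.5 * rho * V^2 = 0.5 * 1025 * 180.3649 = 92437.01125
Step 3 — Rf = 92437.01125 * 2431 * 0.00199 ≈ 447180 N (5 s.f.)

447180 N


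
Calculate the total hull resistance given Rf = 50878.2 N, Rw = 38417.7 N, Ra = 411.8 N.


Formula: Rt = Rf + Rw + Ra
Substituting: Rt = 50878.2 + 38417.7 + 411.8
Result: Rt = 89707.7 N

89707.7 N


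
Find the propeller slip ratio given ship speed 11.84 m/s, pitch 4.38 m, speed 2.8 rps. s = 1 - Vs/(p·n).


Formula: s = 1 - Vs / (p * n)
Step 1 — p * n = 4.38 * 2.8 = 12.264
Step 2 — Vs / (p*n) = 11.84 / 12.264 = 0.965427 (6 d.p.)
Step 3 — s = 1 - 0.965427 = 0.034573

0.034573


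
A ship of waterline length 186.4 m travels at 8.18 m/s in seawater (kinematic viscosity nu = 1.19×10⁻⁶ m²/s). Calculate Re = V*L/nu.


Formula: Re = V * L / nu
Step 1 — V * L = 8.18 * 186.4 = 1524.752 m^2/s
Step 2 — Re = 1524.752 / 1.19e-6 = 1.28e+09

1.28e+09


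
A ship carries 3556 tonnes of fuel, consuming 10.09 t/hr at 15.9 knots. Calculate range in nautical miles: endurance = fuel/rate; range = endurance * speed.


Formula: endurance = fuel / rate; range = endurance * speed
Step 1 — endurance = 3556 / 10.09 = 352.4281 hours
Step 2 — range = 352.4281 * 15.9 ≈ 5603.6 nautical miles (5 s.f.)

5603.6 NM


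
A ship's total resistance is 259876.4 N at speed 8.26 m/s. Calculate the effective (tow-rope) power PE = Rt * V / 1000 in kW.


Formula: PE = Rt * V / 1000 (kW)
Step 1 — PE (W) = 259876.4 * 8.26 = 2146579.064 W
Step 2 — PE (kW) = 2146579.064 / 1000 ≈ 2146.6 kW (5 s.f.)

2146.6 kW


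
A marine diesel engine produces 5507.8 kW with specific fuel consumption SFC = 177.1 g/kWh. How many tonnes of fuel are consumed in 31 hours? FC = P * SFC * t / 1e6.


Formula: FC (tonnes) = P * SFC * t / 1,000,000
Step 1 — P * SFC * t = 5507.8 * 177.1 * 31 = 30238372.78 g
Step 2 — FC (tonnes) = 30238372.78 / 1,000,000 ≈ 30.238 tonnes (5 s.f.)

30.238 tonnes


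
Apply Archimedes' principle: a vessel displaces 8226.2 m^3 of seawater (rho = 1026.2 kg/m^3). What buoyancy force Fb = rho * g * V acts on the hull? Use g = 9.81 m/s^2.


Formula: Fb = rho * g * V
Substituting: Fb = 1026.2 * 9.81 * 8226.2
Intermediate: 1026.2 * 9.81 = 10067.022
Result: Fb = 10067.022 * 8226.2 ≈ 82813000 N (5 s.f.)

82813000 N


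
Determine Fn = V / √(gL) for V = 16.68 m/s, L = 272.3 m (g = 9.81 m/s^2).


Formula: Fn = V / sqrt(g * L)
Step 1 — g * L = 9.81 * 272.3 = 2671.263
Step 2 — sqrt(g * L) = sqrt(2671.263) = 51.684263
Step 3 — Fn = 16.68 / 51.684263 ≈ 0.32273 (5 s.f.)

0.32273


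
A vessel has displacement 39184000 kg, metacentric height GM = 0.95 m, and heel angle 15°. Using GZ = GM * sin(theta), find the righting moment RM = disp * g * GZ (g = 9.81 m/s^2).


Formula: GZ = GM * sin(theta); RM = disp * g * GZ
Step 1 — GZ = 0.95 * sin(15°) = 0.95 * 0.258819 = 0.245878 m
Step 2 — RM = 39184000 * 9.81 * 0.245878 ≈ 94514000 N·m (5 s.f.)

94514000 N·m


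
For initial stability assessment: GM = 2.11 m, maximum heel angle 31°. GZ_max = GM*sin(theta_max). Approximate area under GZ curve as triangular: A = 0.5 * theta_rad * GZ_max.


Formula: GZ_max = GM * sin(theta); Area = 0.5 * theta_rad * GZ_max
Step 1 — GZ_max = 2.11 * sin(31°) = 2.11 * 0.515038 = 1.08673 m
Step 2 — theta_rad = 31 * pi/180 = 0.541052 rad
Step 3 — Area = 0.5 * 0.541052 * 1.08673 ≈ 0.29399 m·rad (5 s.f.)

0.29399 m·rad


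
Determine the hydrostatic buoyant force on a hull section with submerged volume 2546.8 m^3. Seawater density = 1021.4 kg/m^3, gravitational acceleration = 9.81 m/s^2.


Formula: Fb = rho * g * V
Substituting: Fb = 1021.4 * 9.81 * 2546.8
Intermediate: 1021.4 * 9.81 = 10019.934
Result: Fb = 10019.934 * 2546.8 ≈ 25519000 N (5 s.f.)

25519000 N


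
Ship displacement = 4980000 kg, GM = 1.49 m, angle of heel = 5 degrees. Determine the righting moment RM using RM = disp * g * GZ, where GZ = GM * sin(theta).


Formula: GZ = GM * sin(theta); RM = disp * g * GZ
Step 1 — GZ = 1.49 * sin(5°) = 1.49 * 0.087156 = 0.129862 m
Step 2 — RM = 4980000 * 9.81 * 0.129862 ≈ 6344300 N·m (5 s.f.)

6344300 N·m


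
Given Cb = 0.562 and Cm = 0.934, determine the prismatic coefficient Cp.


Formula: Cp = Cb / Cm
Substituting: Cp = 0.562 / 0.934
Result: Cp ≈ 0.60171 (5 s.f.)

0.60171


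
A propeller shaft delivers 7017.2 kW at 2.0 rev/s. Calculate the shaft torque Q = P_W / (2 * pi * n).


Formula: Q = P_W / (2 * pi * n)
Step 1 — P_W = 7017.2 kW * 1000 = 7017200.0 W
Step 2 — 2 * pi * n = 2 * pi * 2.0 = 12.566371
Step 3 — Q = 7017200.0 / 12.566371 ≈ 558410 N·m (5 s.f.)

558410 N·m


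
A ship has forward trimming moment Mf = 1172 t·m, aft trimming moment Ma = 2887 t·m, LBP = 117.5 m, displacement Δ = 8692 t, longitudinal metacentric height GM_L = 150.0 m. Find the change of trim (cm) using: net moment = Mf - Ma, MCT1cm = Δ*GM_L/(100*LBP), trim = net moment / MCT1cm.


Formula: net trimming moment = Mf - Ma; MCT1cm = Δ*GM_L/(100*LBP); trim = net moment / MCT1cm
Step 1 — net trimming moment = 1172 - 2887 = -1715 t·m
Step 2 — MCT1cm = 8692 * 150.0 / (100 * 117.5) = 110.9617 t·m/cm
Step 3 — trim = -1715 / 110.9617 ≈ -15.456 cm (5 s.f.)

-15.456 cm


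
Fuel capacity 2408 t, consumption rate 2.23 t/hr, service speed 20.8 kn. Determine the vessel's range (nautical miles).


Formula: endurance = fuel / rate; range = endurance * speed
Step 1 — endurance = 2408 / 2.23 = 1079.8206 hours
Step 2 — range = 1079.8206 * 20.8 ≈ 22460 nautical miles (5 s.f.)

22460 NM


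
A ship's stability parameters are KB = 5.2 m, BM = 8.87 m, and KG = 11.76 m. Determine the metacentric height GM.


Formula: GM = KB + BM - KG
Step 1 — KM = KB + BM = 5.2 + 8.87 = 14.07 m
Step 2 — GM = KM - KG = 14.07 - 11.76 = 2.31 m

2.31 m


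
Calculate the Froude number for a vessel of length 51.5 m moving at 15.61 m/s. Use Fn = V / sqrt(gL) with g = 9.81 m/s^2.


Formula: Fn = V / sqrt(g * L)
Step 1 — g * L = 9.81 * 51.5 = 505.215
Step 2 — sqrt(g * L) = sqrt(505.215) = 22.476988
Step 3 — Fn = 15.61 / 22.476988 ≈ 0.69449 (5 s.f.)

0.69449


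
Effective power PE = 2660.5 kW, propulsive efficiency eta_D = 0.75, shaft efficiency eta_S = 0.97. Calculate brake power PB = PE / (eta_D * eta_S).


Formula: PB = PE / (eta_D * eta_S)
Step 1 — combined efficiency = eta_D * eta_S = 0.75 * 0.97 = 0.7275
Step 2 — PB = 2660.5 / 0.7275 ≈ 3657.0 kW (5 s.f.)

3657.0 kW


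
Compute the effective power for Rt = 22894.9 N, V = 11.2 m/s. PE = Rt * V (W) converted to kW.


Formula: PE = Rt * V / 1000 (kW)
Step 1 — PE (W) = 22894.9 * 11.2 = 256422.88 W
Step 2 — PE (kW) = 256422.88 / 1000 ≈ 256.42 kW (5 s.f.)

256.42 kW


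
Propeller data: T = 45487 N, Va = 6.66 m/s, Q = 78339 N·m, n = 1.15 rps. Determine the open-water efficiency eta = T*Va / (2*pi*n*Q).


Formula: eta = T * Va / (2 * pi * n * Q)
Step 1 — numerator = T * Va = 45487 * 6.66 = 302943.42
Step 2 — 2 * pi * n = 2 * pi * 1.15 = 7.225663
Step 3 — denominator = 7.225663 * 78339 = 566051.21
Step 4 — eta = 302943.42 / 566051.21 ≈ 0.53519 (5 s.f.)

0.53519


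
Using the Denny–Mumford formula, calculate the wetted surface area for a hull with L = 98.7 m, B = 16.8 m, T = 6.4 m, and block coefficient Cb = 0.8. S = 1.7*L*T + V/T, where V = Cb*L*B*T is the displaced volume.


Formula: S = 1.7*L*T + V/T with V = Cb*L*B*T, i.e. S = L * (1.7*T + Cb*B)
Step 1 — 1.7*T = 1.7 * 6.4 = 10.88 m
Step 2 — Cb*B = 0.8 * 16.8 = 13.44 m
Step 3 — 1.7*T + Cb*B = 10.88 + 13.44 = 24.32 m
Step 4 — S = 98.7 * 24.32 ≈ 2400.4 m^2 (5 s.f.)

2400.4 m^2


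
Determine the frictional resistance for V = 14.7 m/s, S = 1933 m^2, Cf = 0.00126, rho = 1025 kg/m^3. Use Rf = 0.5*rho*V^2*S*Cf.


Formula: Rf = 0.5 * rho * V^2 * S * Cf
Step 1 — V^2 = 14.7^2 = 216.09
Step 2 — 0.5 * rho * V^2 = 0.5 * 1025 * 216.09 = 110746.125
Step 3 — Rf = 110746.125 * 1933 * 0.00126 ≈ 269730 N (5 s.f.)

269730 N


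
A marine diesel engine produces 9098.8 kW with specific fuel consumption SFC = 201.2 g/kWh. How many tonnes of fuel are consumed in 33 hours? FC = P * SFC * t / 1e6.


Formula: FC (tonnes) = P * SFC * t / 1,000,000
Step 1 — P * SFC * t = 9098.8 * 201.2 * 33 = 60412392.48 g
Step 2 — FC (tonnes) = 60412392.48 / 1,000,000 ≈ 60.412 tonnes (5 s.f.)

60.412 tonnes


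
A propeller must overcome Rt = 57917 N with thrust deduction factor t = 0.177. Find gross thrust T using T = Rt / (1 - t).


Formula: T = Rt / (1 - t)
Step 1 — (1 - t) = 1 - 0.177 = 0.823
Step 2 — T = 57917 / 0.823 ≈ 70373 N (5 s.f.)

70373 N


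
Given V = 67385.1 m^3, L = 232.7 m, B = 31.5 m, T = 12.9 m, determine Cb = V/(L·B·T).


Formula: Cb = V / (L * B * T)
Step 1 — L * B * T = 232.7 * 31.5 * 12.9 = 94557.645 m^3
Step 2 — Cb = 67385.1 / 94557.645 ≈ 0.71264 (5 s.f.)

0.71264


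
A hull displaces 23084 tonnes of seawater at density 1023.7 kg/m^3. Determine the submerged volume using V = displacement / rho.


Formula: V = mass / rho
Step 1 — convert tonnes to kg: 23084 t * 1000 = 23084000 kg
Step 2 — V = 23084000 / 1023.7 ≈ 22550 m^3 (5 s.f.)

22550 m^3


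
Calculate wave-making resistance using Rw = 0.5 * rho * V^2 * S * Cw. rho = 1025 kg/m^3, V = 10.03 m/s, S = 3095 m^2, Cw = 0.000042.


Formula: Rw = 0.5 * rho * V^2 * S * Cw
Step 1 — V^2 = 10.03^2 = 100.6009
Step 2 — 0.5 * rho * V^2 = 0.5 * 1025 * 100.6009 = 51557.96125
Step 3 — Rw = 51557.96125 * 3095 * 0.000042 ≈ 6702.0 N (5 s.f.)

6702.0 N
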